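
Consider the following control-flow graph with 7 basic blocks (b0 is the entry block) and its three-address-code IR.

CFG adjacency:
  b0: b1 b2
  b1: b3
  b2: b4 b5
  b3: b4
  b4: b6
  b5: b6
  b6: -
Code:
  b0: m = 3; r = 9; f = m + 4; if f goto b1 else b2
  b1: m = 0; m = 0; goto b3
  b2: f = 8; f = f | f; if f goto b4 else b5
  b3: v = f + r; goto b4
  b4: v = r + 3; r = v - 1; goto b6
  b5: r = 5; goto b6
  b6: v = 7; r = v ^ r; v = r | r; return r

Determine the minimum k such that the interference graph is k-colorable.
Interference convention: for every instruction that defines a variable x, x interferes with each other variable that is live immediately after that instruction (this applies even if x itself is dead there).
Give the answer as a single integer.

Per-block:
  b0 def {f,m,r} use ∅
  b1 def {m} use ∅
  b2 def {f} use ∅
  b3 def {v} use {f,r}
  b4 def {r,v} use {r}
  b5 def {r} use ∅
  b6 def {r,v} use {r}

Liveness:
  b0: in=∅ out={f,r}
  b1: in={f,r} out={f,r}
  b2: in={r} out={r}
  b3: in={f,r} out={r}
  b4: in={r} out={r}
  b5: in=∅ out={r}
  b6: in={r} out=∅

Interfere edges:
  f↔{m,r}
  m↔{f,r}
  r↔{f,m,v}
  v↔{r}

Chromatic number:
  lower bound: {f,m,r} mutually conflict ⇒ χ ≥ 3
  3-colouring: c0={r}  c1={f,v}  c2={m}
  χ = 3

Answer: 3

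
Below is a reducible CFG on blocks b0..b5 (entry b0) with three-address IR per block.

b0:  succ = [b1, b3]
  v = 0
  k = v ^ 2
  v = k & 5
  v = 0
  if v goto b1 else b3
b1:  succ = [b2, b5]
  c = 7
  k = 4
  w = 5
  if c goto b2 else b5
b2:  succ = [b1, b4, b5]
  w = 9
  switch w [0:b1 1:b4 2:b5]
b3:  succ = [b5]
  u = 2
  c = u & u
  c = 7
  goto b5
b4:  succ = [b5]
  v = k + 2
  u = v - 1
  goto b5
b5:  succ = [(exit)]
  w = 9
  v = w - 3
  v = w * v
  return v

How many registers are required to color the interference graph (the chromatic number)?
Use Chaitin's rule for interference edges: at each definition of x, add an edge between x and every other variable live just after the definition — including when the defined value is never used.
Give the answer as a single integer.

Block summaries:
  b0 def {k,v} use ∅
  b1 def {c,k,w} use ∅
  b2 def {w} use ∅
  b3 def {c,u} use ∅
  b4 def {u,v} use {k}
  b5 def {v,w} use ∅

Liveness:
  live b0: ∅→∅
  live b1: ∅→{k}
  live b2: {k}→{k}
  live b3: ∅→∅
  live b4: {k}→∅
  live b5: ∅→∅

Interference:
  c: {k,w}
  k: {c,w}
  u: ∅
  v: {w}
  w: {c,k,v}

Colouring:
  lower bound: {c,k,w} mutually conflict ⇒ χ ≥ 3
  3-colouring: c0={u,w}  c1={c,v}  c2={k}
  χ = 3

Answer: 3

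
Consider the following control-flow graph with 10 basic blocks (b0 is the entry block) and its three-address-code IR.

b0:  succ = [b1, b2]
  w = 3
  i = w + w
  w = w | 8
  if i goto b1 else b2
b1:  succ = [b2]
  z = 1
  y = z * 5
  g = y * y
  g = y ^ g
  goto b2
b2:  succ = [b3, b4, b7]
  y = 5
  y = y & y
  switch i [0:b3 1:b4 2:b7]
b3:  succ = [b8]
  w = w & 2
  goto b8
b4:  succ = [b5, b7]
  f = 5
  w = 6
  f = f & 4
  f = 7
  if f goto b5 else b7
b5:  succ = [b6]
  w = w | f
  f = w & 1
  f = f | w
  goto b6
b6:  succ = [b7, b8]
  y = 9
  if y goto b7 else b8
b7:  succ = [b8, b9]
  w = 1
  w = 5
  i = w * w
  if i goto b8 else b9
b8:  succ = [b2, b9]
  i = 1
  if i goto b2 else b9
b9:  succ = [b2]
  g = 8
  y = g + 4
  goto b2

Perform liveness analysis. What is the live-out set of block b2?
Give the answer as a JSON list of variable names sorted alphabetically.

def/use:
  b0: {i,w} / ∅
  b1: {g,y,z} / ∅
  b2: {y} / {i}
  b3: {w} / {w}
  b4: {f,w} / ∅
  b5: {f,w} / {f,w}
  b6: {y} / ∅
  b7: {i,w} / ∅
  b8: {i} / ∅
  b9: {g,y} / ∅

Liveness:
  b0: in=∅ out={i,w}
  b1: in={i,w} out={i,w}
  b2: in={i,w} out={w}
  b3: in={w} out={w}
  b4: in=∅ out={f,w}
  b5: in={f,w} out={w}
  b6: in={w} out={w}
  b7: in=∅ out={i,w}
  b8: in={w} out={i,w}
  b9: in={i,w} out={i,w}

live-out(b2) = ["w"]

Answer: ["w"]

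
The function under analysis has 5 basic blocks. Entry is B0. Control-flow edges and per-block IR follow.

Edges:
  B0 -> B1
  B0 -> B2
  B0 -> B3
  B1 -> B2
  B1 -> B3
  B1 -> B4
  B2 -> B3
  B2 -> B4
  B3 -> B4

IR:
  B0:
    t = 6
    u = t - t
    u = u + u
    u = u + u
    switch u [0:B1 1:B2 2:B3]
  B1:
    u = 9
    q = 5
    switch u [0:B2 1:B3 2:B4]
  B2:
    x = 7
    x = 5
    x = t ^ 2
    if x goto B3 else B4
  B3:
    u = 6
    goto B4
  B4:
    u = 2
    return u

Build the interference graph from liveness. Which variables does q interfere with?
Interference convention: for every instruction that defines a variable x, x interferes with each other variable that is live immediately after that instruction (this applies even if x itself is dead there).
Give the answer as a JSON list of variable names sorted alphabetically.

Answer: ["t", "u"]

Derivation:
Per-block:
  B0 def {t,u} use ∅
  B1 def {q,u} use ∅
  B2 def {x} use {t}
  B3 def {u} use ∅
  B4 def {u} use ∅

Live sets:
  B0 li=∅ lo={t}
  B1 li={t} lo={t}
  B2 li={t} lo=∅
  B3 li=∅ lo=∅
  B4 li=∅ lo=∅

Interfere edges:
  q↔{t,u}
  t↔{q,u,x}
  u↔{q,t}
  x↔{t}

N(q) = ["t", "u"]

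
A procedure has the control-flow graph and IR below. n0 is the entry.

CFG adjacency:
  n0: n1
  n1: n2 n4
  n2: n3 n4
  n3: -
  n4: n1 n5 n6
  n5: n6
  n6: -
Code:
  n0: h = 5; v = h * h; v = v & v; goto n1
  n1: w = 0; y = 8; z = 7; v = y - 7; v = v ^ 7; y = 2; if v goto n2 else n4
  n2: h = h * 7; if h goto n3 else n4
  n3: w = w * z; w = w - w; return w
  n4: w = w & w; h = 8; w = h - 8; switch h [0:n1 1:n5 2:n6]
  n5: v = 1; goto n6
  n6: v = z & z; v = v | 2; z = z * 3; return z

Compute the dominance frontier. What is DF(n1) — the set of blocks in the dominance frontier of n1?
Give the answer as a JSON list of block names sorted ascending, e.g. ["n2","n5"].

Answer: ["n1"]

Working:
idom tree: n1←n0 n2←n1 n3←n2 n4←n1 n5←n4 n6←n4
Join-block Dom:
  n1: preds {n0,n4}: {n0} ∩ {n0,n1,n4} = {n0}; idom=n0
  n4: preds {n1,n2}: {n0,n1} ∩ {n0,n1,n2} = {n0,n1}; idom=n1
  n6: preds {n4,n5}: {n0,n1,n4} ∩ {n0,n1,n4,n5} = {n0,n1,n4}; idom=n4

Frontier:
  join n1 pred n0: · stop@n0
  join n1 pred n4: n4→n1 stop@n0
  join n4 pred n1: · stop@n1
  join n4 pred n2: n2 stop@n1
  join n6 pred n4: · stop@n4
  join n6 pred n5: n5 stop@n4
  n0: DF=∅
  n1: DF={n1}
  n2: DF={n4}
  n3: DF=∅
  n4: DF={n1}
  n5: DF={n6}
  n6: DF=∅

DF(n1) = ["n1"]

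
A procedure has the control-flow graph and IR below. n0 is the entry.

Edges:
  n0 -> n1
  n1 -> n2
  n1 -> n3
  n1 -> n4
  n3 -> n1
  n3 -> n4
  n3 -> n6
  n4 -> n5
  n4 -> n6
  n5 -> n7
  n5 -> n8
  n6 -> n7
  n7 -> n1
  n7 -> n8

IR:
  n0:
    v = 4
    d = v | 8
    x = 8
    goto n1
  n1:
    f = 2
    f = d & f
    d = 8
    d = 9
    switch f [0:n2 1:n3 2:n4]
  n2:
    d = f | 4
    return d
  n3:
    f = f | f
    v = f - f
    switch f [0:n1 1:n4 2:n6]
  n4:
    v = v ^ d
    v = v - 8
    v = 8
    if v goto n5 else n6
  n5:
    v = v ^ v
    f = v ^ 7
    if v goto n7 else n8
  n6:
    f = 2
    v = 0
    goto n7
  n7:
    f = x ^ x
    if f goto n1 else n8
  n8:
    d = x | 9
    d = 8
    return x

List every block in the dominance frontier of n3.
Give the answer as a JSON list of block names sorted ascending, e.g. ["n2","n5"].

idom tree: n1←n0 n2←n1 n3←n1 n4←n1 n5←n4 n6←n1 n7←n1 n8←n1
Dom∩ at merges:
  n1: preds {n0,n3,n7}: {n0} ∩ {n0,n1,n3} ∩ {n0,n1,n7} = {n0}; idom=n0
  n4: preds {n1,n3}: {n0,n1} ∩ {n0,n1,n3} = {n0,n1}; idom=n1
  n6: preds {n3,n4}: {n0,n1,n3} ∩ {n0,n1,n4} = {n0,n1}; idom=n1
  n7: preds {n5,n6}: {n0,n1,n4,n5} ∩ {n0,n1,n6} = {n0,n1}; idom=n1
  n8: preds {n5,n7}: {n0,n1,n4,n5} ∩ {n0,n1,n7} = {n0,n1}; idom=n1

DF walk-up:
  n1←n0: walk · to n0
  n1←n3: walk n3→n1 to n0
  n1←n7: walk n7→n1 to n0
  n4←n1: walk · to n1
  n4←n3: walk n3 to n1
  n6←n3: walk n3 to n1
  n6←n4: walk n4 to n1
  n7←n5: walk n5→n4 to n1
  n7←n6: walk n6 to n1
  n8←n5: walk n5→n4 to n1
  n8←n7: walk n7 to n1
  DF(n0)=∅
  DF(n1)={n1}
  DF(n2)=∅
  DF(n3)={n1,n4,n6}
  DF(n4)={n6,n7,n8}
  DF(n5)={n7,n8}
  DF(n6)={n7}
  DF(n7)={n1,n8}
  DF(n8)=∅

DF(n3) = ["n1", "n4", "n6"]

Answer: ["n1", "n4", "n6"]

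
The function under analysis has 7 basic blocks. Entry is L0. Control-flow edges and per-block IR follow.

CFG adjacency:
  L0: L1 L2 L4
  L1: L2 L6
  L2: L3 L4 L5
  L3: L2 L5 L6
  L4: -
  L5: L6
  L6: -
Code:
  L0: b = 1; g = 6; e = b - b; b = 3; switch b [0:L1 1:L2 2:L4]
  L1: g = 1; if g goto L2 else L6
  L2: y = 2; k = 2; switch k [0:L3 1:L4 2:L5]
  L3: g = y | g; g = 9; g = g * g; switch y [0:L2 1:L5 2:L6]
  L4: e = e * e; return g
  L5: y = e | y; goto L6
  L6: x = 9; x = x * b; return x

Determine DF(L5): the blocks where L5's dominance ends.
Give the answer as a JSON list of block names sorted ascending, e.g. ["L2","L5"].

Answer: ["L6"]

Working:
idom tree: L1←L0 L2←L0 L3←L2 L4←L0 L5←L2 L6←L0
Dom at joins:
  L2: preds {L0,L1,L3}: {L0} ∩ {L0,L1} ∩ {L0,L2,L3} = {L0}; idom=L0
  L4: preds {L0,L2}: {L0} ∩ {L0,L2} = {L0}; idom=L0
  L5: preds {L2,L3}: {L0,L2} ∩ {L0,L2,L3} = {L0,L2}; idom=L2
  L6: preds {L1,L3,L5}: {L0,L1} ∩ {L0,L2,L3} ∩ {L0,L2,L5} = {L0}; idom=L0

Frontier:
  join L2 pred L0: · stop@L0
  join L2 pred L1: L1 stop@L0
  join L2 pred L3: L3→L2 stop@L0
  join L4 pred L0: · stop@L0
  join L4 pred L2: L2 stop@L0
  join L5 pred L2: · stop@L2
  join L5 pred L3: L3 stop@L2
  join L6 pred L1: L1 stop@L0
  join L6 pred L3: L3→L2 stop@L0
  join L6 pred L5: L5→L2 stop@L0
  L0 → ∅
  L1 → {L2,L6}
  L2 → {L2,L4,L6}
  L3 → {L2,L5,L6}
  L4 → ∅
  L5 → {L6}
  L6 → ∅

DF(L5) = ["L6"]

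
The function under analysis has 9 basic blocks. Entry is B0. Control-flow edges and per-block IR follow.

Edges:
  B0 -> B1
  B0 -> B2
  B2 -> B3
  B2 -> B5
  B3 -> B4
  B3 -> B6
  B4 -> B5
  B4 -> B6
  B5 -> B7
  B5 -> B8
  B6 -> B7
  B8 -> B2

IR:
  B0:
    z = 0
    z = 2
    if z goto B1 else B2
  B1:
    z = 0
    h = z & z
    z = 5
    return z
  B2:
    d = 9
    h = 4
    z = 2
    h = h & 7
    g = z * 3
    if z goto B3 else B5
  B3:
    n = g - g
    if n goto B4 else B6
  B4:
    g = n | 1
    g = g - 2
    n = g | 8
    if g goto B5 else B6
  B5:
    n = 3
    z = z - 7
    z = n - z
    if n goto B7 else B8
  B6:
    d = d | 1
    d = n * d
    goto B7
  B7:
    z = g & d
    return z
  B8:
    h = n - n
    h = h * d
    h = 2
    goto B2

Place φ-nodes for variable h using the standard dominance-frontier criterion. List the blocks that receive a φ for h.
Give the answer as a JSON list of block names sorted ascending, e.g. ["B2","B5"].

idom tree: B1←B0 B2←B0 B3←B2 B4←B3 B5←B2 B6←B3 B7←B2 B8←B5
Join-block Dom:
  B2: preds {B0,B8}: {B0} ∩ {B0,B2,B5,B8} = {B0}; idom=B0
  B5: preds {B2,B4}: {B0,B2} ∩ {B0,B2,B3,B4} = {B0,B2}; idom=B2
  B6: preds {B3,B4}: {B0,B2,B3} ∩ {B0,B2,B3,B4} = {B0,B2,B3}; idom=B3
  B7: preds {B5,B6}: {B0,B2,B5} ∩ {B0,B2,B3,B6} = {B0,B2}; idom=B2

Frontier:
  B2←B0: walk · to B0
  B2←B8: walk B8→B5→B2 to B0
  B5←B2: walk · to B2
  B5←B4: walk B4→B3 to B2
  B6←B3: walk · to B3
  B6←B4: walk B4 to B3
  B7←B5: walk B5 to B2
  B7←B6: walk B6→B3 to B2
  DF(B0)=∅
  DF(B1)=∅
  DF(B2)={B2}
  DF(B3)={B5,B7}
  DF(B4)={B5,B6}
  DF(B5)={B2,B7}
  DF(B6)={B7}
  DF(B7)=∅
  DF(B8)={B2}

φ for h: defs {B1,B2,B8}
  DF⁺ = {B2}

Answer: ["B2"]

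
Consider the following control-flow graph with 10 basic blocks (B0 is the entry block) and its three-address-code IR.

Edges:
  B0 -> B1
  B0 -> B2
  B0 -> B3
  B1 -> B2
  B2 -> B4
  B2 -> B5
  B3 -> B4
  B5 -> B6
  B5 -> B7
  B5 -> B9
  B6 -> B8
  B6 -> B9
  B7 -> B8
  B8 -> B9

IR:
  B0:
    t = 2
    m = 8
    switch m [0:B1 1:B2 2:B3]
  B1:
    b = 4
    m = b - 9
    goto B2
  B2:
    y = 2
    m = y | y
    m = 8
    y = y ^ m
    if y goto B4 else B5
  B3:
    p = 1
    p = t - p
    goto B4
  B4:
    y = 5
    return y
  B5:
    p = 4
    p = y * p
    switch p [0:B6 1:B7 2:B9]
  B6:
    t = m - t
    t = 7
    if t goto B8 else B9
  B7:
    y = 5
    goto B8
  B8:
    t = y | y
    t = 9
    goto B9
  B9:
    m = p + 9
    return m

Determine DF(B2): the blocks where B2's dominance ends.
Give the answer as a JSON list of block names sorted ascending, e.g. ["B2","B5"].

Answer: ["B4"]

Working:
idom tree: B1←B0 B2←B0 B3←B0 B4←B0 B5←B2 B6←B5 B7←B5 B8←B5 B9←B5
Dom at joins:
  B2: preds {B0,B1}: {B0} ∩ {B0,B1} = {B0}; idom=B0
  B4: preds {B2,B3}: {B0,B2} ∩ {B0,B3} = {B0}; idom=B0
  B8: preds {B6,B7}: {B0,B2,B5,B6} ∩ {B0,B2,B5,B7} = {B0,B2,B5}; idom=B5
  B9: preds {B5,B6,B8}: {B0,B2,B5} ∩ {B0,B2,B5,B6} ∩ {B0,B2,B5,B8} = {B0,B2,B5}; idom=B5

DF derivation:
  B2←B0: walk · to B0
  B2←B1: walk B1 to B0
  B4←B2: walk B2 to B0
  B4←B3: walk B3 to B0
  B8←B6: walk B6 to B5
  B8←B7: walk B7 to B5
  B9←B5: walk · to B5
  B9←B6: walk B6 to B5
  B9←B8: walk B8 to B5
  DF(B0)=∅
  DF(B1)={B2}
  DF(B2)={B4}
  DF(B3)={B4}
  DF(B4)=∅
  DF(B5)=∅
  DF(B6)={B8,B9}
  DF(B7)={B8}
  DF(B8)={B9}
  DF(B9)=∅

DF(B2) = ["B4"]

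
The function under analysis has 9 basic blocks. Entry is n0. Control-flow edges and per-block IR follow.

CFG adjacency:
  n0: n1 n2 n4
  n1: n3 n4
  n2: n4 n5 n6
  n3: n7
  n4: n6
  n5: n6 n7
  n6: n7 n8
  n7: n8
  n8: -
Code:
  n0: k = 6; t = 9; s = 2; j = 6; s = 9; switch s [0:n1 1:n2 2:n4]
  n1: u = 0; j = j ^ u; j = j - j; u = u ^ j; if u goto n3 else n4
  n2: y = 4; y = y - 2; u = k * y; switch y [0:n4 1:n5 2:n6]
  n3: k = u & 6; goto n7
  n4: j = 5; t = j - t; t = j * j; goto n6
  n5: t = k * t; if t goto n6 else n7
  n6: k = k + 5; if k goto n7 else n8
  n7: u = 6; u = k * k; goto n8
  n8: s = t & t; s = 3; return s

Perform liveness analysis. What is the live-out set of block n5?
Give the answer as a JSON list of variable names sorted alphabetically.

def/use:
  n0: {j,k,s,t} / ∅
  n1: {j,u} / {j}
  n2: {u,y} / {k}
  n3: {k} / {u}
  n4: {j,t} / {t}
  n5: {t} / {k,t}
  n6: {k} / {k}
  n7: {u} / {k}
  n8: {s} / {t}

Backward fixpoint:
  n0 li=∅ lo={j,k,t}
  n1 li={j,k,t} lo={k,t,u}
  n2 li={k,t} lo={k,t}
  n3 li={t,u} lo={k,t}
  n4 li={k,t} lo={k,t}
  n5 li={k,t} lo={k,t}
  n6 li={k,t} lo={k,t}
  n7 li={k,t} lo={t}
  n8 li={t} lo=∅

live-out(n5) = ["k", "t"]

Answer: ["k", "t"]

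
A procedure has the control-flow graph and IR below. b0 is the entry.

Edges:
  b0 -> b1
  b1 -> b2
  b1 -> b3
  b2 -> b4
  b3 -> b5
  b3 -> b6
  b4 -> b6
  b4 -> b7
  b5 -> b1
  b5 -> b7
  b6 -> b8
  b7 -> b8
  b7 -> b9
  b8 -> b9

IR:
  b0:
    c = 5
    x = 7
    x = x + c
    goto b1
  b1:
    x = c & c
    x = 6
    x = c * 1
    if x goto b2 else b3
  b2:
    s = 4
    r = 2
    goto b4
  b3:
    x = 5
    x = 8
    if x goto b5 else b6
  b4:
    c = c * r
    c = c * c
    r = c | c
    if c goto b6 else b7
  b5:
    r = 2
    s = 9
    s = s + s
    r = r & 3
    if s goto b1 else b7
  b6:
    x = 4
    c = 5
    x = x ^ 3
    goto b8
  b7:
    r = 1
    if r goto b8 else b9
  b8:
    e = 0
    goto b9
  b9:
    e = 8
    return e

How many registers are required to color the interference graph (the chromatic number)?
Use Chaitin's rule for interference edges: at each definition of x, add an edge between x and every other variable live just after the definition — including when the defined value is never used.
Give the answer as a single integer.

Per-block:
  b0 def {c,x} use ∅
  b1 def {x} use {c}
  b2 def {r,s} use ∅
  b3 def {x} use ∅
  b4 def {c,r} use {c,r}
  b5 def {r,s} use ∅
  b6 def {c,x} use ∅
  b7 def {r} use ∅
  b8 def {e} use ∅
  b9 def {e} use ∅

Backward fixpoint:
  b0 li=∅ lo={c}
  b1 li={c} lo={c}
  b2 li={c} lo={c,r}
  b3 li={c} lo={c}
  b4 li={c,r} lo=∅
  b5 li={c} lo={c}
  b6 li=∅ lo=∅
  b7 li=∅ lo=∅
  b8 li=∅ lo=∅
  b9 li=∅ lo=∅

Interference:
  c: {r,s,x}
  e: ∅
  r: {c,s}
  s: {c,r}
  x: {c}

Colouring:
  clique {c,r,s} ⇒ need ≥ 3
  3-colouring: R0={c,e}  R1={r,x}  R2={s}
  χ = 3

Answer: 3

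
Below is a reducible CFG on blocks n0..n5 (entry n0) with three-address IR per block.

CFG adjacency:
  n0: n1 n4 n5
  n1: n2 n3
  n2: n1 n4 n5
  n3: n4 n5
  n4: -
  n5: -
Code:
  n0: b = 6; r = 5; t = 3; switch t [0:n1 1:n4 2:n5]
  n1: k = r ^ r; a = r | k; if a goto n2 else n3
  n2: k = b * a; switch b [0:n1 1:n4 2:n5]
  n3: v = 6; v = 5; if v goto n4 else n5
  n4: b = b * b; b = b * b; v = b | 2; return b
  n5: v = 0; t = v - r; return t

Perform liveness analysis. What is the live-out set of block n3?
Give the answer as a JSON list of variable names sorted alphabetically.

Answer: ["b", "r"]

Analysis:
Block summaries:
  n0: def={b,r,t} ue=∅
  n1: def={a,k} ue={r}
  n2: def={k} ue={a,b}
  n3: def={v} ue=∅
  n4: def={b,v} ue={b}
  n5: def={t,v} ue={r}

Backward fixpoint:
  n0 li=∅ lo={b,r}
  n1 li={b,r} lo={a,b,r}
  n2 li={a,b,r} lo={b,r}
  n3 li={b,r} lo={b,r}
  n4 li={b} lo=∅
  n5 li={r} lo=∅

live-out(n3) = ["b", "r"]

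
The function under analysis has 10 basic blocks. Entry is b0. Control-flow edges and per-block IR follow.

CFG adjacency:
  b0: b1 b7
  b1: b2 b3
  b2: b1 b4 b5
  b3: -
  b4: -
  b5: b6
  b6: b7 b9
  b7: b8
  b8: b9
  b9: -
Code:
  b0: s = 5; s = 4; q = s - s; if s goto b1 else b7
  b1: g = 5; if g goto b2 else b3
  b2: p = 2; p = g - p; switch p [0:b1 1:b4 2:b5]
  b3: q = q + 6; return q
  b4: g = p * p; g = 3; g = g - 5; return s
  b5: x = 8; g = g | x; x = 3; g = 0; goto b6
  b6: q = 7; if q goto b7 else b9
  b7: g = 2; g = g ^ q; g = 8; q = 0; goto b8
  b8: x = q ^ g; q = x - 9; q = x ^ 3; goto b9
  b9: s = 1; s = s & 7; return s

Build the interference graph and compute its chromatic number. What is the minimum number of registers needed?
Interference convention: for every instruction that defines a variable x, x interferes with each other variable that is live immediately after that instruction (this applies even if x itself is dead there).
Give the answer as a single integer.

Answer: 4

Analysis:
Per-block:
  b0 def {q,s} use ∅
  b1 def {g} use ∅
  b2 def {p} use {g}
  b3 def {q} use {q}
  b4 def {g} use {p,s}
  b5 def {g,x} use {g}
  b6 def {q} use ∅
  b7 def {g,q} use {q}
  b8 def {q,x} use {g,q}
  b9 def {s} use ∅

Liveness:
  live b0: ∅→{q,s}
  live b1: {q,s}→{g,q,s}
  live b2: {g,q,s}→{g,p,q,s}
  live b3: {q}→∅
  live b4: {p,s}→∅
  live b5: {g}→∅
  live b6: ∅→{q}
  live b7: {q}→{g,q}
  live b8: {g,q}→∅
  live b9: ∅→∅

Conflict graph:
  g — {p,q,s,x}
  p — {g,q,s}
  q — {g,p,s,x}
  s — {g,p,q}
  x — {g,q}

Chromatic number:
  lower bound: {g,p,q,s} mutually conflict ⇒ χ ≥ 4
  assign g→r0 p→r2 q→r1 s→r3 x→r2 — no edge inside a register ⇒ χ ≤ 4
  χ = 4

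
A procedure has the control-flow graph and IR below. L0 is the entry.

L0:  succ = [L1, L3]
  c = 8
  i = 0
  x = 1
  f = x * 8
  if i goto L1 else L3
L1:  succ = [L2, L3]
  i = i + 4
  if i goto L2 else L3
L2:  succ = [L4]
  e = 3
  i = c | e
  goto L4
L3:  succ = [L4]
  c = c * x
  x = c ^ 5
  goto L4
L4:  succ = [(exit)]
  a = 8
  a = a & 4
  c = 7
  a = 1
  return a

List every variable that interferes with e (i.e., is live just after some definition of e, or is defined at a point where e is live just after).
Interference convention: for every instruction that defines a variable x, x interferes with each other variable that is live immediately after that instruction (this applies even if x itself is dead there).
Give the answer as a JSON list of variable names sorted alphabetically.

Answer: ["c"]

Working:
def/use:
  L0 def {c,f,i,x} use ∅
  L1 def {i} use {i}
  L2 def {e,i} use {c}
  L3 def {c,x} use {c,x}
  L4 def {a,c} use ∅

Backward fixpoint:
  L0: in=∅ out={c,i,x}
  L1: in={c,i,x} out={c,x}
  L2: in={c} out=∅
  L3: in={c,x} out=∅
  L4: in=∅ out=∅

Interference:
  a↔∅
  c↔{e,f,i,x}
  e↔{c}
  f↔{c,i,x}
  i↔{c,f,x}
  x↔{c,f,i}

N(e) = ["c"]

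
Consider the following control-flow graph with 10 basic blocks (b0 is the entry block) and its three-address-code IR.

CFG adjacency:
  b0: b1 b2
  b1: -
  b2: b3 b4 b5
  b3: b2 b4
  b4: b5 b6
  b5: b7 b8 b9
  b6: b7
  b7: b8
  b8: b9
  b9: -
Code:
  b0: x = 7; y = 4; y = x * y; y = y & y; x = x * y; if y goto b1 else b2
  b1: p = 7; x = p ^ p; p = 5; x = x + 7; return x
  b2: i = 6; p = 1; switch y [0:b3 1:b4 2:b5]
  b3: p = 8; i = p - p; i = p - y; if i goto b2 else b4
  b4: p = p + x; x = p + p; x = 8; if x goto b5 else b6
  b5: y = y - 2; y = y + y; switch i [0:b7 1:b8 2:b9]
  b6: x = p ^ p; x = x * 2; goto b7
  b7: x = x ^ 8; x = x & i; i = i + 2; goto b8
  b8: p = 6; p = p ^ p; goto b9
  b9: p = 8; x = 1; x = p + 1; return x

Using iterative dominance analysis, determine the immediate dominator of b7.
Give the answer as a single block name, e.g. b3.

idom tree: b1←b0 b2←b0 b3←b2 b4←b2 b5←b2 b6←b4 b7←b2 b8←b2 b9←b2
Join-block Dom:
  b2: preds {b0,b3}: {b0} ∩ {b0,b2,b3} = {b0}; idom=b0
  b4: preds {b2,b3}: {b0,b2} ∩ {b0,b2,b3} = {b0,b2}; idom=b2
  b5: preds {b2,b4}: {b0,b2} ∩ {b0,b2,b4} = {b0,b2}; idom=b2
  b7: preds {b5,b6}: {b0,b2,b5} ∩ {b0,b2,b4,b6} = {b0,b2}; idom=b2
  b8: preds {b5,b7}: {b0,b2,b5} ∩ {b0,b2,b7} = {b0,b2}; idom=b2
  b9: preds {b5,b8}: {b0,b2,b5} ∩ {b0,b2,b8} = {b0,b2}; idom=b2

idom(b7) = b2

Answer: b2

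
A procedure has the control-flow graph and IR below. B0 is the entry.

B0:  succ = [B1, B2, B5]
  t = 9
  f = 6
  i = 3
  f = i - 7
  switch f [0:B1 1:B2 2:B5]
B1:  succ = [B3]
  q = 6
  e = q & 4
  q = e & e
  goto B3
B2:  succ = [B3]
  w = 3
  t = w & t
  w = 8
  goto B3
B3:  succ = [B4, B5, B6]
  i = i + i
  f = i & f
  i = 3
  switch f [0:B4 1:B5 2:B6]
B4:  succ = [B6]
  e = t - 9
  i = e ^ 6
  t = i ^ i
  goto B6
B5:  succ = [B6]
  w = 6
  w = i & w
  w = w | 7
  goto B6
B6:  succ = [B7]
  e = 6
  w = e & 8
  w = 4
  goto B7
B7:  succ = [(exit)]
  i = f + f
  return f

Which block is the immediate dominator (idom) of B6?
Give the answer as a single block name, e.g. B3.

idom tree: B1←B0 B2←B0 B3←B0 B4←B3 B5←B0 B6←B0 B7←B6
Dom∩ at merges:
  B3: preds {B1,B2}: {B0,B1} ∩ {B0,B2} = {B0}; idom=B0
  B5: preds {B0,B3}: {B0} ∩ {B0,B3} = {B0}; idom=B0
  B6: preds {B3,B4,B5}: {B0,B3} ∩ {B0,B3,B4} ∩ {B0,B5} = {B0}; idom=B0

idom(B6) = B0

Answer: B0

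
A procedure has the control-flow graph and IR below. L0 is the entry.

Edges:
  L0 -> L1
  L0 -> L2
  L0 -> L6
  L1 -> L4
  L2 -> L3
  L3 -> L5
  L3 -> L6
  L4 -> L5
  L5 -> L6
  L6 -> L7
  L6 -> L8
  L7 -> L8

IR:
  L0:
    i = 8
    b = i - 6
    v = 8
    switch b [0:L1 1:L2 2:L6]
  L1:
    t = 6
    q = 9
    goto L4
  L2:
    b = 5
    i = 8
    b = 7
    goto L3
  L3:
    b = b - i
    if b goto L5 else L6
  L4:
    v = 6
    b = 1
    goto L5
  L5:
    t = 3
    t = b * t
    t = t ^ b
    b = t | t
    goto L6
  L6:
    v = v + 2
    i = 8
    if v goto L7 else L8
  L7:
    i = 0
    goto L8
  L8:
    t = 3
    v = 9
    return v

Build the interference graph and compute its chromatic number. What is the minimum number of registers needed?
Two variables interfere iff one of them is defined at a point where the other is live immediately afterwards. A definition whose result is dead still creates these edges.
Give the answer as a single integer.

Answer: 3

Working:
Block summaries:
  L0: {b,i,v} / ∅
  L1: {q,t} / ∅
  L2: {b,i} / ∅
  L3: {b} / {b,i}
  L4: {b,v} / ∅
  L5: {b,t} / {b}
  L6: {i,v} / {v}
  L7: {i} / ∅
  L8: {t,v} / ∅

Liveness:
  L0 li=∅ lo={v}
  L1 li=∅ lo=∅
  L2 li={v} lo={b,i,v}
  L3 li={b,i,v} lo={b,v}
  L4 li=∅ lo={b,v}
  L5 li={b,v} lo={v}
  L6 li={v} lo=∅
  L7 li=∅ lo=∅
  L8 li=∅ lo=∅

Interfere edges:
  b: {i,t,v}
  i: {b,v}
  q: ∅
  t: {b,v}
  v: {b,i,t}

Chromatic number:
  clique {b,i,v} ⇒ need ≥ 3
  3-colouring: r0={b,q}  r1={v}  r2={i,t}
  χ = 3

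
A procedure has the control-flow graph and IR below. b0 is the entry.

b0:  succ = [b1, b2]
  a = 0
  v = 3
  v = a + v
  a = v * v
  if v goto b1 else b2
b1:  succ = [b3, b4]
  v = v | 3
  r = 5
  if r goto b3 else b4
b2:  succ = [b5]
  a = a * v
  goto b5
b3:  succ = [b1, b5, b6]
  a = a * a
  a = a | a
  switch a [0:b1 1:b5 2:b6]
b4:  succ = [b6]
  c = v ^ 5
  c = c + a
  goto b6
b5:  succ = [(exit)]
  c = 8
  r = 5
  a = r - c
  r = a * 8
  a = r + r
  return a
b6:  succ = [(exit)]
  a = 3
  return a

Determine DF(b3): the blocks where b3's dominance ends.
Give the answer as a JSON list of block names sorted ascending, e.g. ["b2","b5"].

idom tree: b1←b0 b2←b0 b3←b1 b4←b1 b5←b0 b6←b1
Join-block Dom:
  b1: preds {b0,b3}: {b0} ∩ {b0,b1,b3} = {b0}; idom=b0
  b5: preds {b2,b3}: {b0,b2} ∩ {b0,b1,b3} = {b0}; idom=b0
  b6: preds {b3,b4}: {b0,b1,b3} ∩ {b0,b1,b4} = {b0,b1}; idom=b1

Frontier:
  b1←b0: walk · to b0
  b1←b3: walk b3→b1 to b0
  b5←b2: walk b2 to b0
  b5←b3: walk b3→b1 to b0
  b6←b3: walk b3 to b1
  b6←b4: walk b4 to b1
  b0: DF=∅
  b1: DF={b1,b5}
  b2: DF={b5}
  b3: DF={b1,b5,b6}
  b4: DF={b6}
  b5: DF=∅
  b6: DF=∅

DF(b3) = ["b1", "b5", "b6"]

Answer: ["b1", "b5", "b6"]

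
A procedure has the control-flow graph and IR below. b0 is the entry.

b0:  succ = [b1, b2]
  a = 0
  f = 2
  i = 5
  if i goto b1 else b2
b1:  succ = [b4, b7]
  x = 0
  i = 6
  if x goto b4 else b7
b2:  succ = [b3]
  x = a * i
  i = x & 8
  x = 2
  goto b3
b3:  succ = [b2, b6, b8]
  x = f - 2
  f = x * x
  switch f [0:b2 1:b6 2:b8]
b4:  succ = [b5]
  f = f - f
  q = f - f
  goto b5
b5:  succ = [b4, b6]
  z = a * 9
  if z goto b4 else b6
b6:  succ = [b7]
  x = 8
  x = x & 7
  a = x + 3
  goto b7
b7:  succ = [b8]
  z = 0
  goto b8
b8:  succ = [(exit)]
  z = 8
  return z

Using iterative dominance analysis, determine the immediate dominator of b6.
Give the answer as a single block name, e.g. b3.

Answer: b0

Analysis:
idom tree: b1←b0 b2←b0 b3←b2 b4←b1 b5←b4 b6←b0 b7←b0 b8←b0
Join-block Dom:
  b2: preds {b0,b3}: {b0} ∩ {b0,b2,b3} = {b0}; idom=b0
  b4: preds {b1,b5}: {b0,b1} ∩ {b0,b1,b4,b5} = {b0,b1}; idom=b1
  b6: preds {b3,b5}: {b0,b2,b3} ∩ {b0,b1,b4,b5} = {b0}; idom=b0
  b7: preds {b1,b6}: {b0,b1} ∩ {b0,b6} = {b0}; idom=b0
  b8: preds {b3,b7}: {b0,b2,b3} ∩ {b0,b7} = {b0}; idom=b0

idom(b6) = b0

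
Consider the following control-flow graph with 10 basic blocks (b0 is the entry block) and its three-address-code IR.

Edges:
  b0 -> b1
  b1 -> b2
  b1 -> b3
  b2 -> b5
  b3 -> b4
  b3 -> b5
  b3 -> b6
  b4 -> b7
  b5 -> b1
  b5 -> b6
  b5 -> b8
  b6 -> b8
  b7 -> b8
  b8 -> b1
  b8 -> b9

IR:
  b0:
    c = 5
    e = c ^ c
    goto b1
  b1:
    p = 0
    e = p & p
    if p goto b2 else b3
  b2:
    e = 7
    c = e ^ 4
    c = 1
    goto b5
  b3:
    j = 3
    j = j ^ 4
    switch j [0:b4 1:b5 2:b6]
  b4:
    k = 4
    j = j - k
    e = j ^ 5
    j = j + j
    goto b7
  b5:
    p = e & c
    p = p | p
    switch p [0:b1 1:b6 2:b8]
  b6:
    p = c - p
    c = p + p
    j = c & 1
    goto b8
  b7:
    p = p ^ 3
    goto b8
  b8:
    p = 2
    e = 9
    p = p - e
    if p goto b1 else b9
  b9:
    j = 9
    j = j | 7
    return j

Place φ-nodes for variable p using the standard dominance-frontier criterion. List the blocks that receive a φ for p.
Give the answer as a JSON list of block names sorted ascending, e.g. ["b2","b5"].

Answer: ["b1", "b6", "b8"]

Derivation:
idom tree: b1←b0 b2←b1 b3←b1 b4←b3 b5←b1 b6←b1 b7←b4 b8←b1 b9←b8
Dom at joins:
  b1: preds {b0,b5,b8}: {b0} ∩ {b0,b1,b5} ∩ {b0,b1,b8} = {b0}; idom=b0
  b5: preds {b2,b3}: {b0,b1,b2} ∩ {b0,b1,b3} = {b0,b1}; idom=b1
  b6: preds {b3,b5}: {b0,b1,b3} ∩ {b0,b1,b5} = {b0,b1}; idom=b1
  b8: preds {b5,b6,b7}: {b0,b1,b5} ∩ {b0,b1,b6} ∩ {b0,b1,b3,b4,b7} = {b0,b1}; idom=b1

DF walk-up:
  b1←b0: walk · to b0
  b1←b5: walk b5→b1 to b0
  b1←b8: walk b8→b1 to b0
  b5←b2: walk b2 to b1
  b5←b3: walk b3 to b1
  b6←b3: walk b3 to b1
  b6←b5: walk b5 to b1
  b8←b5: walk b5 to b1
  b8←b6: walk b6 to b1
  b8←b7: walk b7→b4→b3 to b1
  b0: DF=∅
  b1: DF={b1}
  b2: DF={b5}
  b3: DF={b5,b6,b8}
  b4: DF={b8}
  b5: DF={b1,b6,b8}
  b6: DF={b8}
  b7: DF={b8}
  b8: DF={b1}
  b9: DF=∅

φ for p: defs {b1,b5,b6,b7,b8}
  DF⁺ = {b1,b6,b8}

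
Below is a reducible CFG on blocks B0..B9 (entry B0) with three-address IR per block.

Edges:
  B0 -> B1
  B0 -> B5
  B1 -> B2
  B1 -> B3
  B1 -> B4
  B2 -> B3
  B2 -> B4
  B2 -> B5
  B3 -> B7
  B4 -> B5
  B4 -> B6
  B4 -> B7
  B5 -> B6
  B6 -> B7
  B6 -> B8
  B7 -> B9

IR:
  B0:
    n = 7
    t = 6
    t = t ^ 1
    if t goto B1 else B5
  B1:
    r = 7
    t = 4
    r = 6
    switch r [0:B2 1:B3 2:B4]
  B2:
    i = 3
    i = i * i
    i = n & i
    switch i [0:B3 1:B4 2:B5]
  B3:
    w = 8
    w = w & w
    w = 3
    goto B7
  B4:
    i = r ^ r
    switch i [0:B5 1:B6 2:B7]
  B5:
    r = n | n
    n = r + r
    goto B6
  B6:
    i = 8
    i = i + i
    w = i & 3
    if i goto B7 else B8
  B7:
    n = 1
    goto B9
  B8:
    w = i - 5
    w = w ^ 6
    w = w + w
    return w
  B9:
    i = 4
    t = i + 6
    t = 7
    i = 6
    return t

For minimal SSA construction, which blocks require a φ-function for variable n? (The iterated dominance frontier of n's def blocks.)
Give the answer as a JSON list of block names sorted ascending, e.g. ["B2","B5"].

Answer: ["B6", "B7"]

Analysis:
idom tree: B1←B0 B2←B1 B3←B1 B4←B1 B5←B0 B6←B0 B7←B0 B8←B6 B9←B7
Dom at joins:
  B3: preds {B1,B2}: {B0,B1} ∩ {B0,B1,B2} = {B0,B1}; idom=B1
  B4: preds {B1,B2}: {B0,B1} ∩ {B0,B1,B2} = {B0,B1}; idom=B1
  B5: preds {B0,B2,B4}: {B0} ∩ {B0,B1,B2} ∩ {B0,B1,B4} = {B0}; idom=B0
  B6: preds {B4,B5}: {B0,B1,B4} ∩ {B0,B5} = {B0}; idom=B0
  B7: preds {B3,B4,B6}: {B0,B1,B3} ∩ {B0,B1,B4} ∩ {B0,B6} = {B0}; idom=B0

DF derivation:
  join B3 pred B1: · stop@B1
  join B3 pred B2: B2 stop@B1
  join B4 pred B1: · stop@B1
  join B4 pred B2: B2 stop@B1
  join B5 pred B0: · stop@B0
  join B5 pred B2: B2→B1 stop@B0
  join B5 pred B4: B4→B1 stop@B0
  join B6 pred B4: B4→B1 stop@B0
  join B6 pred B5: B5 stop@B0
  join B7 pred B3: B3→B1 stop@B0
  join B7 pred B4: B4→B1 stop@B0
  join B7 pred B6: B6 stop@B0
  DF(B0)=∅
  DF(B1)={B5,B6,B7}
  DF(B2)={B3,B4,B5}
  DF(B3)={B7}
  DF(B4)={B5,B6,B7}
  DF(B5)={B6}
  DF(B6)={B7}
  DF(B7)=∅
  DF(B8)=∅
  DF(B9)=∅

φ for n: defs {B0,B5,B7}
  DF⁺ = {B6,B7}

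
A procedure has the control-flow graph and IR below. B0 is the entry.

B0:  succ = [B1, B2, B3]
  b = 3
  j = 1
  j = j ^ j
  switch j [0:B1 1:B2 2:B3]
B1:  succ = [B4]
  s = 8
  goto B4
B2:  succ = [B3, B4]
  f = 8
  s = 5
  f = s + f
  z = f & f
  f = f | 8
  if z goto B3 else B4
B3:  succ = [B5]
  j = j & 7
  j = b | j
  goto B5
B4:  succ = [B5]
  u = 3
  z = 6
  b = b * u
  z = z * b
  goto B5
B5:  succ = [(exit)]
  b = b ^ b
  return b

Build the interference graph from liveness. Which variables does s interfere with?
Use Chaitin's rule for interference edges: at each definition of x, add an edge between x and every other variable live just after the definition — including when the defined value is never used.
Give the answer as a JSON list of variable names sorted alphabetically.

Block summaries:
  B0: def={b,j} ue=∅
  B1: def={s} ue=∅
  B2: def={f,s,z} ue=∅
  B3: def={j} ue={b,j}
  B4: def={b,u,z} ue={b}
  B5: def={b} ue={b}

Liveness:
  B0 li=∅ lo={b,j}
  B1 li={b} lo={b}
  B2 li={b,j} lo={b,j}
  B3 li={b,j} lo={b}
  B4 li={b} lo={b}
  B5 li={b} lo=∅

Interfere edges:
  b: {f,j,s,u,z}
  f: {b,j,s,z}
  j: {b,f,s,z}
  s: {b,f,j}
  u: {b,z}
  z: {b,f,j,u}

N(s) = ["b", "f", "j"]

Answer: ["b", "f", "j"]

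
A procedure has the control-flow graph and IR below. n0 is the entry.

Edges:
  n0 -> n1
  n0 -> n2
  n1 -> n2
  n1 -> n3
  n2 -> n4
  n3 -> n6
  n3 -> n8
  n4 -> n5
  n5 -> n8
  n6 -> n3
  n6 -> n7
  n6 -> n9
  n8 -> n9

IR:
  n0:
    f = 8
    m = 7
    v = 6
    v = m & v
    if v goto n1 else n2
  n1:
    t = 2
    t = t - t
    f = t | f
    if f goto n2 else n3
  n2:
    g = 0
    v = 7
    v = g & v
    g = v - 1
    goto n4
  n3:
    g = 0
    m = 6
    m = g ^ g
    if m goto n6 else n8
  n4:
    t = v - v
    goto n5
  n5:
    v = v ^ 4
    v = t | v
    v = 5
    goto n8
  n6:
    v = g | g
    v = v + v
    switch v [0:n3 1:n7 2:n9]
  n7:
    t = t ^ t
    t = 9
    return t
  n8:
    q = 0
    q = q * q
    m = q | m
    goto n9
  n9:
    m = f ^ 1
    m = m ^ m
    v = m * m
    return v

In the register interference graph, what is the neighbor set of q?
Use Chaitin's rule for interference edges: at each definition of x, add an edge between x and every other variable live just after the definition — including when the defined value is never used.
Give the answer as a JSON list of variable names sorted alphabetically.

Answer: ["f", "m"]

Analysis:
def/use:
  n0: {f,m,v} / ∅
  n1: {f,t} / {f}
  n2: {g,v} / ∅
  n3: {g,m} / ∅
  n4: {t} / {v}
  n5: {v} / {t,v}
  n6: {v} / {g}
  n7: {t} / {t}
  n8: {m,q} / {m}
  n9: {m,v} / {f}

Liveness:
  n0 li=∅ lo={f,m}
  n1 li={f,m} lo={f,m,t}
  n2 li={f,m} lo={f,m,v}
  n3 li={f,t} lo={f,g,m,t}
  n4 li={f,m,v} lo={f,m,t,v}
  n5 li={f,m,t,v} lo={f,m}
  n6 li={f,g,t} lo={f,t}
  n7 li={t} lo=∅
  n8 li={f,m} lo={f}
  n9 li={f} lo=∅

Interfere edges:
  f: {g,m,q,t,v}
  g: {f,m,t,v}
  m: {f,g,q,t,v}
  q: {f,m}
  t: {f,g,m,v}
  v: {f,g,m,t}

N(q) = ["f", "m"]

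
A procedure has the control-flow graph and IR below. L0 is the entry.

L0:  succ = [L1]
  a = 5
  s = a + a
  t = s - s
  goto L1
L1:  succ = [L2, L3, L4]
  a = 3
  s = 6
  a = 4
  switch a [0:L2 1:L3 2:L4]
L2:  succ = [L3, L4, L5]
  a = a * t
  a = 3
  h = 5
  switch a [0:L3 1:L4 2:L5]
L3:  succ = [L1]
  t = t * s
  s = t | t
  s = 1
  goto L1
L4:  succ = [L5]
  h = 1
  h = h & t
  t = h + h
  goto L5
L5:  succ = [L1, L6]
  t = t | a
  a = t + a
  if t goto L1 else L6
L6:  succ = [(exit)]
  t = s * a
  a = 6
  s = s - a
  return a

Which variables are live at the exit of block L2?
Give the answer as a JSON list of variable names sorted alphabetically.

Answer: ["a", "s", "t"]

Analysis:
Per-block:
  L0 def {a,s,t} use ∅
  L1 def {a,s} use ∅
  L2 def {a,h} use {a,t}
  L3 def {s,t} use {s,t}
  L4 def {h,t} use {t}
  L5 def {a,t} use {a,t}
  L6 def {a,s,t} use {a,s}

Liveness:
  L0: in=∅ out={t}
  L1: in={t} out={a,s,t}
  L2: in={a,s,t} out={a,s,t}
  L3: in={s,t} out={t}
  L4: in={a,s,t} out={a,s,t}
  L5: in={a,s,t} out={a,s,t}
  L6: in={a,s} out=∅

live-out(L2) = ["a", "s", "t"]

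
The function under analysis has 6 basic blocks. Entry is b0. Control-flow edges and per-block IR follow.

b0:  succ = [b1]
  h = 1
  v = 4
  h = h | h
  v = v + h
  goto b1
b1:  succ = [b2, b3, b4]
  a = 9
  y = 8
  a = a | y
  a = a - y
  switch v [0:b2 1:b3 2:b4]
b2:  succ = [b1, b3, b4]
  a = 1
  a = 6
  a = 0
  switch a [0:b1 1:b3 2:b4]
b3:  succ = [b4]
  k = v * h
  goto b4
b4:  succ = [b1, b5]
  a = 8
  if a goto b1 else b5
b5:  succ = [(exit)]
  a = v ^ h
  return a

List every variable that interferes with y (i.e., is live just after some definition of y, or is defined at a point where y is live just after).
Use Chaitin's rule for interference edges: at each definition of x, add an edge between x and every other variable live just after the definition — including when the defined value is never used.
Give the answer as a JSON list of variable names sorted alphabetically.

Block summaries:
  b0: def={h,v} ue=∅
  b1: def={a,y} ue={v}
  b2: def={a} ue=∅
  b3: def={k} ue={h,v}
  b4: def={a} ue=∅
  b5: def={a} ue={h,v}

Liveness:
  live b0: ∅→{h,v}
  live b1: {h,v}→{h,v}
  live b2: {h,v}→{h,v}
  live b3: {h,v}→{h,v}
  live b4: {h,v}→{h,v}
  live b5: {h,v}→∅

Interfere edges:
  a↔{h,v,y}
  h↔{a,k,v,y}
  k↔{h,v}
  v↔{a,h,k,y}
  y↔{a,h,v}

N(y) = ["a", "h", "v"]

Answer: ["a", "h", "v"]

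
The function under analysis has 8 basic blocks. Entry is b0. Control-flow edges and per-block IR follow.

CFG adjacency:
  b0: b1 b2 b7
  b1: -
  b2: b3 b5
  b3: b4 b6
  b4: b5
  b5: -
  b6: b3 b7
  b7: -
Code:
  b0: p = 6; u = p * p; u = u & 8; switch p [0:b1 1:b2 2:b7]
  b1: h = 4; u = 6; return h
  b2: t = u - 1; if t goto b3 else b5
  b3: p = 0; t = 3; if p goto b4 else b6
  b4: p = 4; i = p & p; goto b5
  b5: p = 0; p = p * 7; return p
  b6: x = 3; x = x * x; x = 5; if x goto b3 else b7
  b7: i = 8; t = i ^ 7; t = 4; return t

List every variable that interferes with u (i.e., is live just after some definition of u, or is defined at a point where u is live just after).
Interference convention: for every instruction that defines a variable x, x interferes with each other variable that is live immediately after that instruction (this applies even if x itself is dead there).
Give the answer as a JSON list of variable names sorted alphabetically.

Answer: ["h", "p"]

Working:
Block summaries:
  b0: def={p,u} ue=∅
  b1: def={h,u} ue=∅
  b2: def={t} ue={u}
  b3: def={p,t} ue=∅
  b4: def={i,p} ue=∅
  b5: def={p} ue=∅
  b6: def={x} ue=∅
  b7: def={i,t} ue=∅

Live sets:
  b0: in=∅ out={u}
  b1: in=∅ out=∅
  b2: in={u} out=∅
  b3: in=∅ out=∅
  b4: in=∅ out=∅
  b5: in=∅ out=∅
  b6: in=∅ out=∅
  b7: in=∅ out=∅

Interfere edges:
  h: {u}
  i: ∅
  p: {t,u}
  t: {p}
  u: {h,p}
  x: ∅

N(u) = ["h", "p"]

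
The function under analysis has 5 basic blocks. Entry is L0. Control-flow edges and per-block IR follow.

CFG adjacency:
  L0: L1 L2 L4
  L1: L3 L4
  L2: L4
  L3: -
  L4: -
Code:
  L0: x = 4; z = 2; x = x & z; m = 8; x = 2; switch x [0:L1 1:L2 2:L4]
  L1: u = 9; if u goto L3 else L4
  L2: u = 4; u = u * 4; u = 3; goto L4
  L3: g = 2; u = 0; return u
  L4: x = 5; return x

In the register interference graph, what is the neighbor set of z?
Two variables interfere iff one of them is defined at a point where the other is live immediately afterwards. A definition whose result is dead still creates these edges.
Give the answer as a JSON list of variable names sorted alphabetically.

Answer: ["x"]

Analysis:
def/use:
  L0: {m,x,z} / ∅
  L1: {u} / ∅
  L2: {u} / ∅
  L3: {g,u} / ∅
  L4: {x} / ∅

Backward fixpoint:
  L0 li=∅ lo=∅
  L1 li=∅ lo=∅
  L2 li=∅ lo=∅
  L3 li=∅ lo=∅
  L4 li=∅ lo=∅

Interfere edges:
  g — ∅
  m — ∅
  u — ∅
  x — {z}
  z — {x}

N(z) = ["x"]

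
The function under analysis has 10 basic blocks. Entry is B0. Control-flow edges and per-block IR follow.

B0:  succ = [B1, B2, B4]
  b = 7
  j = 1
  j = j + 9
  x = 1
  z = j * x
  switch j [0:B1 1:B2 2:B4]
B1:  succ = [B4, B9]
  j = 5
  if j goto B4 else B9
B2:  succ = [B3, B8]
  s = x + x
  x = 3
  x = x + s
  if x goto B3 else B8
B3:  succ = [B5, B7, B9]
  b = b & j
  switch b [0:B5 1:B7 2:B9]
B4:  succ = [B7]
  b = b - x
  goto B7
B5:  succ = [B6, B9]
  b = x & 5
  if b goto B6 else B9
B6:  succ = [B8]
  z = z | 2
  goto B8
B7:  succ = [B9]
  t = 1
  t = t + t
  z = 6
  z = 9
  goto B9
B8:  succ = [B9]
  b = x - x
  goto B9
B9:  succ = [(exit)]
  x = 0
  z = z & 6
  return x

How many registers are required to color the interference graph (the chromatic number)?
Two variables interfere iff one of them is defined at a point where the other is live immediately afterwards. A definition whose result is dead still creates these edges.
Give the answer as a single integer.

Per-block:
  B0: def={b,j,x,z} ue=∅
  B1: def={j} ue=∅
  B2: def={s,x} ue={x}
  B3: def={b} ue={b,j}
  B4: def={b} ue={b,x}
  B5: def={b} ue={x}
  B6: def={z} ue={z}
  B7: def={t,z} ue=∅
  B8: def={b} ue={x}
  B9: def={x,z} ue={z}

Live sets:
  B0: in=∅ out={b,j,x,z}
  B1: in={b,x,z} out={b,x,z}
  B2: in={b,j,x,z} out={b,j,x,z}
  B3: in={b,j,x,z} out={x,z}
  B4: in={b,x} out=∅
  B5: in={x,z} out={x,z}
  B6: in={x,z} out={x,z}
  B7: in=∅ out={z}
  B8: in={x,z} out={z}
  B9: in={z} out=∅

Conflict graph:
  b — {j,s,x,z}
  j — {b,s,x,z}
  s — {b,j,x,z}
  t — ∅
  x — {b,j,s,z}
  z — {b,j,s,x}

Registers:
  clique {b,j,s,x,z} ⇒ need ≥ 5
  5-colouring: R0={b,t}  R1={j}  R2={s}  R3={x}  R4={z}
  χ = 5

Answer: 5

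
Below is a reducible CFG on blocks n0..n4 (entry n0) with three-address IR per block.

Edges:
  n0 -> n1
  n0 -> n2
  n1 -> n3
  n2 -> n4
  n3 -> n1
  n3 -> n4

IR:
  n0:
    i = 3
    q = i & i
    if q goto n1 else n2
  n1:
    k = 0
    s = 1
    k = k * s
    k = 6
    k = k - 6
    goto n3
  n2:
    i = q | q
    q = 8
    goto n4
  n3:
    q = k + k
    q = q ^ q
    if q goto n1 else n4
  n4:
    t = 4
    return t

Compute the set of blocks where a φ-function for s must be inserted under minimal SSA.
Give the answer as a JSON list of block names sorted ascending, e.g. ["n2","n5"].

Answer: ["n1", "n4"]

Working:
idom tree: n1←n0 n2←n0 n3←n1 n4←n0
Join-block Dom:
  n1: preds {n0,n3}: {n0} ∩ {n0,n1,n3} = {n0}; idom=n0
  n4: preds {n2,n3}: {n0,n2} ∩ {n0,n1,n3} = {n0}; idom=n0

DF derivation:
  n1←n0: walk · to n0
  n1←n3: walk n3→n1 to n0
  n4←n2: walk n2 to n0
  n4←n3: walk n3→n1 to n0
  n0 → ∅
  n1 → {n1,n4}
  n2 → {n4}
  n3 → {n1,n4}
  n4 → ∅

φ for s: defs {n1}
  DF⁺ = {n1,n4}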